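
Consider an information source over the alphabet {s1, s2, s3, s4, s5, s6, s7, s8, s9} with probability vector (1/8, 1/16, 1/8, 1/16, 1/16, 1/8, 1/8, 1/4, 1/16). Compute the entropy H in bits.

Each probability is a power of 1/2, so log₂(1/p) is an integer.
H = Σ p·log₂(1/p) = 1/8·3 + 1/16·4 + 1/8·3 + 1/16·4 + 1/16·4 + 1/8·3 + 1/8·3 + 1/4·2 + 1/16·4 = 3 bits.

3 bits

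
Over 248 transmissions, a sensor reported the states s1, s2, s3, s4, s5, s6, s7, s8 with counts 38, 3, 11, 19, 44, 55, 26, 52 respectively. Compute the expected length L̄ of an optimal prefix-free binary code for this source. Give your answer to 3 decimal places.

Probabilities are the counts divided by 248.
Repeatedly combine the two least-probable nodes; the expected code length is the sum of the merged weights.
merge 3/248 + 11/248 → 7/124
merge 7/124 + 19/248 → 33/248
merge 13/124 + 33/248 → 59/248
merge 19/124 + 11/62 → 41/124
merge 13/62 + 55/248 → 107/248
merge 59/248 + 41/124 → 141/248
merge 107/248 + 141/248 → 1
L = 7/124 + 33/248 + 59/248 + 41/124 + 107/248 + 141/248 + 1 = 171/62 ≈ 2.758 bits/symbol.

2.758 bits/symbol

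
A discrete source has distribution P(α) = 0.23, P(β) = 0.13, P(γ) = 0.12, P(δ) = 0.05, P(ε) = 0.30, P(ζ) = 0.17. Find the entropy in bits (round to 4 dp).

2.4092 bits

H = −Σ pᵢ log₂ pᵢ.
−0.23·log₂(0.23) = 0.4877
−0.13·log₂(0.13) = 0.3826
−0.12·log₂(0.12) = 0.3671
−0.05·log₂(0.05) = 0.2161
−0.30·log₂(0.30) = 0.5211
−0.17·log₂(0.17) = 0.4346
Sum ≈ 2.4092 → 2.4092 bits.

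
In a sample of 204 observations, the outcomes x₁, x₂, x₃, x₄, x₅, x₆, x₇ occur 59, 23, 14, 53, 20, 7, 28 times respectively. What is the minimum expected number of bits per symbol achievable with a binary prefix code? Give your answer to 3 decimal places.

Probabilities are the counts divided by 204.
Repeatedly combine the two least-probable nodes; the expected code length is the sum of the merged weights.
merge 7/204 + 7/102 → 7/68
merge 5/51 + 7/68 → 41/204
merge 23/204 + 7/51 → 1/4
merge 41/204 + 1/4 → 23/51
merge 53/204 + 59/204 → 28/51
merge 23/51 + 28/51 → 1
L = 7/68 + 41/204 + 1/4 + 23/51 + 28/51 + 1 = 521/204 ≈ 2.554 bits/symbol.

2.554 bits/symbol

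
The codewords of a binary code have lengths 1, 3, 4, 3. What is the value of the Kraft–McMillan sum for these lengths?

0.8125

With common denominator 2^4 = 16: Σ 2^(−ℓᵢ) = 8/16 + 2/16 + 1/16 + 2/16 = 13/16 = 0.8125.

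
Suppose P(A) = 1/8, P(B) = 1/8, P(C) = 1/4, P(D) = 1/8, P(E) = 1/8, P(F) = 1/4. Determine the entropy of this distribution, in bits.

2.5 bits

Each probability is a power of 1/2, so log₂(1/p) is an integer.
H = Σ p·log₂(1/p) = 1/8·3 + 1/8·3 + 1/4·2 + 1/8·3 + 1/8·3 + 1/4·2 = 2.5 bits.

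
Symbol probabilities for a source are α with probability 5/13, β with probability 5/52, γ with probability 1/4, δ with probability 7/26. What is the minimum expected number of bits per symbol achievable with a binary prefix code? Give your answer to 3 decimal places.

1.962 bits/symbol

Repeatedly combine the two least-probable nodes; the expected code length is the sum of the merged weights.
merge 5/52 + 1/4 → 9/26
merge 7/26 + 9/26 → 8/13
merge 5/13 + 8/13 → 1
L = 9/26 + 8/13 + 1 = 51/26 ≈ 1.962 bits/symbol.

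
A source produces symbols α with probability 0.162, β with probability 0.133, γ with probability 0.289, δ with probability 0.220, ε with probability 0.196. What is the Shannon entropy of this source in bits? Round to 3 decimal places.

2.271 bits

H = −Σ pᵢ log₂ pᵢ.
−0.162·log₂(0.162) = 0.4254
−0.133·log₂(0.133) = 0.3871
−0.289·log₂(0.289) = 0.5176
−0.220·log₂(0.220) = 0.4806
−0.196·log₂(0.196) = 0.4608
Sum ≈ 2.2714 → 2.271 bits.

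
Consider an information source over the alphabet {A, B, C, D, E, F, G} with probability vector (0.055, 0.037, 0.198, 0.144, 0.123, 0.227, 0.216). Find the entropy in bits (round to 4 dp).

H = −Σ pᵢ log₂ pᵢ.
−0.055·log₂(0.055) = 0.2301
−0.037·log₂(0.037) = 0.1760
−0.198·log₂(0.198) = 0.4626
−0.144·log₂(0.144) = 0.4026
−0.123·log₂(0.123) = 0.3719
−0.227·log₂(0.227) = 0.4856
−0.216·log₂(0.216) = 0.4776
Sum ≈ 2.6064 → 2.6064 bits.

2.6064 bits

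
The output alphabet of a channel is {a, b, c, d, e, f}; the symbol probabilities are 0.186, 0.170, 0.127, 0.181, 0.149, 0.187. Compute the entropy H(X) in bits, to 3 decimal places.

2.572 bits

H = −Σ pᵢ log₂ pᵢ.
−0.186·log₂(0.186) = 0.4514
−0.170·log₂(0.170) = 0.4346
−0.127·log₂(0.127) = 0.3781
−0.181·log₂(0.181) = 0.4463
−0.149·log₂(0.149) = 0.4092
−0.187·log₂(0.187) = 0.4523
Sum ≈ 2.5719 → 2.572 bits.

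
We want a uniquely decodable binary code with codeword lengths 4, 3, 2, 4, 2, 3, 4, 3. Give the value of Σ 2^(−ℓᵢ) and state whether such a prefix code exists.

With common denominator 2^4 = 16: Σ 2^(−ℓᵢ) = 1/16 + 2/16 + 4/16 + 1/16 + 4/16 + 2/16 + 1/16 + 2/16 = 17/16 = 1.0625.
Kraft's inequality requires Σ ≤ 1; here Σ = 1.0625 > 1, so no such prefix code exists.

1.0625; no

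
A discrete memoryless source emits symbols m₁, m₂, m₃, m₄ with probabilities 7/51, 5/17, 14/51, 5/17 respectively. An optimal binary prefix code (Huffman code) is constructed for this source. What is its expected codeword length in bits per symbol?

Repeatedly combine the two least-probable nodes; the expected code length is the sum of the merged weights.
merge 7/51 + 14/51 → 7/17
merge 5/17 + 5/17 → 10/17
merge 7/17 + 10/17 → 1
L = 7/17 + 10/17 + 1 = 2 bits/symbol.

2 bits/symbol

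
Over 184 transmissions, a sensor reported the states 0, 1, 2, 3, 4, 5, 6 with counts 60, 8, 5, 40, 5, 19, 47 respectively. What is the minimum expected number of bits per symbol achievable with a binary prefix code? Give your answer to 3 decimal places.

2.353 bits/symbol

Probabilities are the counts divided by 184.
Repeatedly combine the two least-probable nodes; the expected code length is the sum of the merged weights.
merge 5/184 + 5/184 → 5/92
merge 1/23 + 5/92 → 9/92
merge 9/92 + 19/184 → 37/184
merge 37/184 + 5/23 → 77/184
merge 47/184 + 15/46 → 107/184
merge 77/184 + 107/184 → 1
L = 5/92 + 9/92 + 37/184 + 77/184 + 107/184 + 1 = 433/184 ≈ 2.353 bits/symbol.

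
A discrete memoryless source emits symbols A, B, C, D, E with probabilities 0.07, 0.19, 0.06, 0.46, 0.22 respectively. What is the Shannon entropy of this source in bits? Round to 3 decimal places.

H = −Σ pᵢ log₂ pᵢ.
−0.07·log₂(0.07) = 0.2686
−0.19·log₂(0.19) = 0.4552
−0.06·log₂(0.06) = 0.2435
−0.46·log₂(0.46) = 0.5153
−0.22·log₂(0.22) = 0.4806
Sum ≈ 1.9632 → 1.963 bits.

1.963 bits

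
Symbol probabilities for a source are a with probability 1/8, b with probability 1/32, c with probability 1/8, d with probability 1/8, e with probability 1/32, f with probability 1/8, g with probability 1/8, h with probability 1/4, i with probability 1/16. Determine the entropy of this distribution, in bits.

Each probability is a power of 1/2, so log₂(1/p) is an integer.
H = Σ p·log₂(1/p) = 1/8·3 + 1/32·5 + 1/8·3 + 1/8·3 + 1/32·5 + 1/8·3 + 1/8·3 + 1/4·2 + 1/16·4 = 2.9375 bits.

2.9375 bits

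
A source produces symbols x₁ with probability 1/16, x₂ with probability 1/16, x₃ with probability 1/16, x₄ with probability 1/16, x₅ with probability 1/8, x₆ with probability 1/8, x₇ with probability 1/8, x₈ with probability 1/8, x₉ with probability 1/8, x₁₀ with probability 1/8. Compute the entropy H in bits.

3.25 bits

Each probability is a power of 1/2, so log₂(1/p) is an integer.
H = Σ p·log₂(1/p) = 1/16·4 + 1/16·4 + 1/16·4 + 1/16·4 + 1/8·3 + 1/8·3 + 1/8·3 + 1/8·3 + 1/8·3 + 1/8·3 = 3.25 bits.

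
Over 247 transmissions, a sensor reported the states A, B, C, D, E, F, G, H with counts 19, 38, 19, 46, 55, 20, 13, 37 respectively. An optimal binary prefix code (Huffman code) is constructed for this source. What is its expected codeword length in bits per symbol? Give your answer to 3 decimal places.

Probabilities are the counts divided by 247.
Repeatedly combine the two least-probable nodes; the expected code length is the sum of the merged weights.
merge 1/19 + 1/13 → 32/247
merge 1/13 + 20/247 → 3/19
merge 32/247 + 37/247 → 69/247
merge 2/13 + 3/19 → 77/247
merge 46/247 + 55/247 → 101/247
merge 69/247 + 77/247 → 146/247
merge 101/247 + 146/247 → 1
L = 32/247 + 3/19 + 69/247 + 77/247 + 101/247 + 146/247 + 1 = 711/247 ≈ 2.879 bits/symbol.

2.879 bits/symbol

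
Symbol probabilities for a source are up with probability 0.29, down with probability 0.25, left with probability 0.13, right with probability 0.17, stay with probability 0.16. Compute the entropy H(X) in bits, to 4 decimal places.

H = −Σ pᵢ log₂ pᵢ.
−0.29·log₂(0.29) = 0.5179
−0.25·log₂(0.25) = 0.5000
−0.13·log₂(0.13) = 0.3826
−0.17·log₂(0.17) = 0.4346
−0.16·log₂(0.16) = 0.4230
Sum ≈ 2.2582 → 2.2582 bits.

2.2582 bits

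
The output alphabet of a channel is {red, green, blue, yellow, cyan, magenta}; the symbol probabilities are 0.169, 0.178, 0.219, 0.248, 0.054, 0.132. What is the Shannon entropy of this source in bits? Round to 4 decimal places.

2.4684 bits

H = −Σ pᵢ log₂ pᵢ.
−0.169·log₂(0.169) = 0.4335
−0.178·log₂(0.178) = 0.4432
−0.219·log₂(0.219) = 0.4798
−0.248·log₂(0.248) = 0.4989
−0.054·log₂(0.054) = 0.2274
−0.132·log₂(0.132) = 0.3856
Sum ≈ 2.4684 → 2.4684 bits.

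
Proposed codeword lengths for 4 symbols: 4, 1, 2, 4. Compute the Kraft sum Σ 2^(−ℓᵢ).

With common denominator 2^4 = 16: Σ 2^(−ℓᵢ) = 1/16 + 8/16 + 4/16 + 1/16 = 14/16 = 0.875.

0.875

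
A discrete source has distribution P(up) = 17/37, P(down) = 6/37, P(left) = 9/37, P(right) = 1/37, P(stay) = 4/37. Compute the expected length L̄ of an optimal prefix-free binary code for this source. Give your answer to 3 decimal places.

1.973 bits/symbol

Repeatedly combine the two least-probable nodes; the expected code length is the sum of the merged weights.
merge 1/37 + 4/37 → 5/37
merge 5/37 + 6/37 → 11/37
merge 9/37 + 11/37 → 20/37
merge 17/37 + 20/37 → 1
L = 5/37 + 11/37 + 20/37 + 1 = 73/37 ≈ 1.973 bits/symbol.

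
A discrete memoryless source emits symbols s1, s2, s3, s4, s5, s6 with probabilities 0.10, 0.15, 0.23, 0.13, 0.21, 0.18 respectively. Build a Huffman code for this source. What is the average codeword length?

2.56 bits/symbol

Repeatedly combine the two least-probable nodes; the expected code length is the sum of the merged weights.
merge 1/10 + 13/100 → 23/100
merge 3/20 + 9/50 → 33/100
merge 21/100 + 23/100 → 11/25
merge 23/100 + 33/100 → 14/25
merge 11/25 + 14/25 → 1
L = 23/100 + 33/100 + 11/25 + 14/25 + 1 = 64/25 = 2.56 bits/symbol.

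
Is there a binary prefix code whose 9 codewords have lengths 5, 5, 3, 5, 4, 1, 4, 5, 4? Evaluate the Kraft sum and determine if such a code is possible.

0.9375; yes

With common denominator 2^5 = 32: Σ 2^(−ℓᵢ) = 1/32 + 1/32 + 4/32 + 1/32 + 2/32 + 16/32 + 2/32 + 1/32 + 2/32 = 30/32 = 0.9375.
Kraft's inequality requires Σ ≤ 1; here Σ = 0.9375 ≤ 1, so such a prefix code exists.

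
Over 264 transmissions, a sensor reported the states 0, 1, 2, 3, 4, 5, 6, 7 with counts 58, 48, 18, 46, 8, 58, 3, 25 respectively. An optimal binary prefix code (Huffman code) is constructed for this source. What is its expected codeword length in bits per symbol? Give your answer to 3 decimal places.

Probabilities are the counts divided by 264.
Repeatedly combine the two least-probable nodes; the expected code length is the sum of the merged weights.
merge 1/88 + 1/33 → 1/24
merge 1/24 + 3/44 → 29/264
merge 25/264 + 29/264 → 9/44
merge 23/132 + 2/11 → 47/132
merge 9/44 + 29/132 → 14/33
merge 29/132 + 47/132 → 19/33
merge 14/33 + 19/33 → 1
L = 1/24 + 29/264 + 9/44 + 47/132 + 14/33 + 19/33 + 1 = 179/66 ≈ 2.712 bits/symbol.

2.712 bits/symbol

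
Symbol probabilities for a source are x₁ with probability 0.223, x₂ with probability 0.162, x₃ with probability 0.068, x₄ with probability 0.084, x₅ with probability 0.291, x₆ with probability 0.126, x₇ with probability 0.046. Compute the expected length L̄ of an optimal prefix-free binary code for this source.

Repeatedly combine the two least-probable nodes; the expected code length is the sum of the merged weights.
merge 23/500 + 17/250 → 57/500
merge 21/250 + 57/500 → 99/500
merge 63/500 + 81/500 → 36/125
merge 99/500 + 223/1000 → 421/1000
merge 36/125 + 291/1000 → 579/1000
merge 421/1000 + 579/1000 → 1
L = 57/500 + 99/500 + 36/125 + 421/1000 + 579/1000 + 1 = 13/5 = 2.6 bits/symbol.

2.6 bits/symbol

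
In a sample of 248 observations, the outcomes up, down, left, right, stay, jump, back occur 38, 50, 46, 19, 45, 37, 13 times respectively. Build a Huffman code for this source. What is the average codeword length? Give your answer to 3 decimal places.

Probabilities are the counts divided by 248.
Repeatedly combine the two least-probable nodes; the expected code length is the sum of the merged weights.
merge 13/248 + 19/248 → 4/31
merge 4/31 + 37/248 → 69/248
merge 19/124 + 45/248 → 83/248
merge 23/124 + 25/124 → 12/31
merge 69/248 + 83/248 → 19/31
merge 12/31 + 19/31 → 1
L = 4/31 + 69/248 + 83/248 + 12/31 + 19/31 + 1 = 85/31 ≈ 2.742 bits/symbol.

2.742 bits/symbol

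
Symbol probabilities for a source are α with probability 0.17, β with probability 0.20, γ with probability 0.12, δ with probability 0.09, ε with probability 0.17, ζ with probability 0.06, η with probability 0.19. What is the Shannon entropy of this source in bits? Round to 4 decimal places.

2.7120 bits

H = −Σ pᵢ log₂ pᵢ.
−0.17·log₂(0.17) = 0.4346
−0.20·log₂(0.20) = 0.4644
−0.12·log₂(0.12) = 0.3671
−0.09·log₂(0.09) = 0.3127
−0.17·log₂(0.17) = 0.4346
−0.06·log₂(0.06) = 0.2435
−0.19·log₂(0.19) = 0.4552
Sum ≈ 2.7120 → 2.7120 bits.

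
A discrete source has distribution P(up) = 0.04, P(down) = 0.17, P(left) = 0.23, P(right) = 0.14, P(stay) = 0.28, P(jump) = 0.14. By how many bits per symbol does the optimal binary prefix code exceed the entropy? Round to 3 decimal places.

Entropy H = −Σ p log₂ p ≈ 2.4164 bits.
Huffman merges: 1/25+7/50→9/50; 7/50+17/100→31/100; 9/50+23/100→41/100; 7/25+31/100→59/100; 41/100+59/100→1. L = 249/100 ≈ 2.4900.
L − H = 2.4900 − 2.4164 = 0.074 bits.

0.074 bits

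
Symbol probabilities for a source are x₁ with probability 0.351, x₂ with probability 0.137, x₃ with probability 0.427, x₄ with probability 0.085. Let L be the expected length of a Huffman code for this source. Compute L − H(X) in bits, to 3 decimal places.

Entropy H = −Σ p log₂ p ≈ 1.7496 bits.
Huffman merges: 17/200+137/1000→111/500; 111/500+351/1000→573/1000; 427/1000+573/1000→1. L = 359/200 ≈ 1.7950.
L − H = 1.7950 − 1.7496 = 0.045 bits.

0.045 bits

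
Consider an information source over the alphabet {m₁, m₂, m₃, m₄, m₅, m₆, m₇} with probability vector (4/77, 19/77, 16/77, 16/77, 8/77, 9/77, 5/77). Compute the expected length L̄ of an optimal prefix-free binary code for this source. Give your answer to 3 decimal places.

Repeatedly combine the two least-probable nodes; the expected code length is the sum of the merged weights.
merge 4/77 + 5/77 → 9/77
merge 8/77 + 9/77 → 17/77
merge 9/77 + 16/77 → 25/77
merge 16/77 + 17/77 → 3/7
merge 19/77 + 25/77 → 4/7
merge 3/7 + 4/7 → 1
L = 9/77 + 17/77 + 25/77 + 3/7 + 4/7 + 1 = 205/77 ≈ 2.662 bits/symbol.

2.662 bits/symbol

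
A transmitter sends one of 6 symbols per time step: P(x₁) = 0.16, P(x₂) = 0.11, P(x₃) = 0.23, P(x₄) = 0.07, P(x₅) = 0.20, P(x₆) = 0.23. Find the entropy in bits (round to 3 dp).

2.482 bits

H = −Σ pᵢ log₂ pᵢ.
−0.16·log₂(0.16) = 0.4230
−0.11·log₂(0.11) = 0.3503
−0.23·log₂(0.23) = 0.4877
−0.07·log₂(0.07) = 0.2686
−0.20·log₂(0.20) = 0.4644
−0.23·log₂(0.23) = 0.4877
Sum ≈ 2.4816 → 2.482 bits.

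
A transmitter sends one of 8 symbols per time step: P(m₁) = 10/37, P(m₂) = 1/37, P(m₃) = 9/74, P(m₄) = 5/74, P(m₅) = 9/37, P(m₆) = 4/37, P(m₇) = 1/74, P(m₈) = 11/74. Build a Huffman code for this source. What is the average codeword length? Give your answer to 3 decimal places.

Repeatedly combine the two least-probable nodes; the expected code length is the sum of the merged weights.
merge 1/74 + 1/37 → 3/74
merge 3/74 + 5/74 → 4/37
merge 4/37 + 4/37 → 8/37
merge 9/74 + 11/74 → 10/37
merge 8/37 + 9/37 → 17/37
merge 10/37 + 10/37 → 20/37
merge 17/37 + 20/37 → 1
L = 3/74 + 4/37 + 8/37 + 10/37 + 17/37 + 20/37 + 1 = 195/74 ≈ 2.635 bits/symbol.

2.635 bits/symbol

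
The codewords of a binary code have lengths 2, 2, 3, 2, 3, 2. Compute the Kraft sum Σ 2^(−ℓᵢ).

With common denominator 2^3 = 8: Σ 2^(−ℓᵢ) = 2/8 + 2/8 + 1/8 + 2/8 + 1/8 + 2/8 = 10/8 = 1.25.

1.25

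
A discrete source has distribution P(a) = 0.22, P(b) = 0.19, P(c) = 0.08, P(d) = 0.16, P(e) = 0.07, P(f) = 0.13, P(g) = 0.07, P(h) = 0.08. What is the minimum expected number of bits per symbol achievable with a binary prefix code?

2.89 bits/symbol

Repeatedly combine the two least-probable nodes; the expected code length is the sum of the merged weights.
merge 7/100 + 7/100 → 7/50
merge 2/25 + 2/25 → 4/25
merge 13/100 + 7/50 → 27/100
merge 4/25 + 4/25 → 8/25
merge 19/100 + 11/50 → 41/100
merge 27/100 + 8/25 → 59/100
merge 41/100 + 59/100 → 1
L = 7/50 + 4/25 + 27/100 + 8/25 + 41/100 + 59/100 + 1 = 289/100 = 2.89 bits/symbol.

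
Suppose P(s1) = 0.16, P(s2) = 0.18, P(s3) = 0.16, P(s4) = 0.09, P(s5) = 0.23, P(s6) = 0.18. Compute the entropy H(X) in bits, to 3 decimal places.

2.537 bits

H = −Σ pᵢ log₂ pᵢ.
−0.16·log₂(0.16) = 0.4230
−0.18·log₂(0.18) = 0.4453
−0.16·log₂(0.16) = 0.4230
−0.09·log₂(0.09) = 0.3127
−0.23·log₂(0.23) = 0.4877
−0.18·log₂(0.18) = 0.4453
Sum ≈ 2.5370 → 2.537 bits.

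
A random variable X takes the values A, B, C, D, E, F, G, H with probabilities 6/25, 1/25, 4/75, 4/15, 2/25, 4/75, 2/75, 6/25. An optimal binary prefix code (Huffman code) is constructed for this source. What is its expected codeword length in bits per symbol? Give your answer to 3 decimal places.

2.573 bits/symbol

Repeatedly combine the two least-probable nodes; the expected code length is the sum of the merged weights.
merge 2/75 + 1/25 → 1/15
merge 4/75 + 4/75 → 8/75
merge 1/15 + 2/25 → 11/75
merge 8/75 + 11/75 → 19/75
merge 6/25 + 6/25 → 12/25
merge 19/75 + 4/15 → 13/25
merge 12/25 + 13/25 → 1
L = 1/15 + 8/75 + 11/75 + 19/75 + 12/25 + 13/25 + 1 = 193/75 ≈ 2.573 bits/symbol.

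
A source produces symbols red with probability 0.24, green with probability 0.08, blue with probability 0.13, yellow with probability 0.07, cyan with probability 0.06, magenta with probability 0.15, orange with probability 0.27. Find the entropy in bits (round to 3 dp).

H = −Σ pᵢ log₂ pᵢ.
−0.24·log₂(0.24) = 0.4941
−0.08·log₂(0.08) = 0.2915
−0.13·log₂(0.13) = 0.3826
−0.07·log₂(0.07) = 0.2686
−0.06·log₂(0.06) = 0.2435
−0.15·log₂(0.15) = 0.4105
−0.27·log₂(0.27) = 0.5100
Sum ≈ 2.6009 → 2.601 bits.

2.601 bits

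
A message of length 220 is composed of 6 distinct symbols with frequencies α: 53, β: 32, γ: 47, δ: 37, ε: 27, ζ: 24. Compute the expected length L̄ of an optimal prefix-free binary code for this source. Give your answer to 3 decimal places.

2.545 bits/symbol

Probabilities are the counts divided by 220.
Repeatedly combine the two least-probable nodes; the expected code length is the sum of the merged weights.
merge 6/55 + 27/220 → 51/220
merge 8/55 + 37/220 → 69/220
merge 47/220 + 51/220 → 49/110
merge 53/220 + 69/220 → 61/110
merge 49/110 + 61/110 → 1
L = 51/220 + 69/220 + 49/110 + 61/110 + 1 = 28/11 ≈ 2.545 bits/symbol.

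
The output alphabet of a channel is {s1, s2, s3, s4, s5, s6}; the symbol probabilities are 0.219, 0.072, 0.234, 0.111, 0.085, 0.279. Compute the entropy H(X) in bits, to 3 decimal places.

H = −Σ pᵢ log₂ pᵢ.
−0.219·log₂(0.219) = 0.4798
−0.072·log₂(0.072) = 0.2733
−0.234·log₂(0.234) = 0.4903
−0.111·log₂(0.111) = 0.3520
−0.085·log₂(0.085) = 0.3023
−0.279·log₂(0.279) = 0.5138
Sum ≈ 2.4116 → 2.412 bits.

2.412 bits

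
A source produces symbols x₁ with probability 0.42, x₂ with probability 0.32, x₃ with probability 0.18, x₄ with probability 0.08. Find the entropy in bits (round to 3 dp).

H = −Σ pᵢ log₂ pᵢ.
−0.42·log₂(0.42) = 0.5256
−0.32·log₂(0.32) = 0.5260
−0.18·log₂(0.18) = 0.4453
−0.08·log₂(0.08) = 0.2915
Sum ≈ 1.7885 → 1.788 bits.

1.788 bits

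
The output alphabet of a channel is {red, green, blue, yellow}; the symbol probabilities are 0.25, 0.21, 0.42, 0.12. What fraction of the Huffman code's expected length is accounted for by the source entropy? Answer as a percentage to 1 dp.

Entropy H = −Σ p log₂ p ≈ 1.8655 bits.
Huffman merges: 3/25+21/100→33/100; 1/4+33/100→29/50; 21/50+29/50→1. L = 191/100 ≈ 1.9100.
Efficiency = H/L = 1.8655/1.9100 = 97.7%.

97.7%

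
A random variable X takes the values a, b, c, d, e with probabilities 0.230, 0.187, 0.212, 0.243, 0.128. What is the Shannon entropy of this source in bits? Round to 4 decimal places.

2.2900 bits

H = −Σ pᵢ log₂ pᵢ.
−0.230·log₂(0.230) = 0.4877
−0.187·log₂(0.187) = 0.4523
−0.212·log₂(0.212) = 0.4744
−0.243·log₂(0.243) = 0.4960
−0.128·log₂(0.128) = 0.3796
Sum ≈ 2.2900 → 2.2900 bits.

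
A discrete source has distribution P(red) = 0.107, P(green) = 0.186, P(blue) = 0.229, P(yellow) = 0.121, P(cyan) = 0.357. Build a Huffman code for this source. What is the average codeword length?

Repeatedly combine the two least-probable nodes; the expected code length is the sum of the merged weights.
merge 107/1000 + 121/1000 → 57/250
merge 93/500 + 57/250 → 207/500
merge 229/1000 + 357/1000 → 293/500
merge 207/500 + 293/500 → 1
L = 57/250 + 207/500 + 293/500 + 1 = 557/250 = 2.228 bits/symbol.

2.228 bits/symbol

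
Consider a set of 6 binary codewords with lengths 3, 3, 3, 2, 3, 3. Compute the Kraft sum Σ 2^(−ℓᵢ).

0.875

With common denominator 2^3 = 8: Σ 2^(−ℓᵢ) = 1/8 + 1/8 + 1/8 + 2/8 + 1/8 + 1/8 = 7/8 = 0.875.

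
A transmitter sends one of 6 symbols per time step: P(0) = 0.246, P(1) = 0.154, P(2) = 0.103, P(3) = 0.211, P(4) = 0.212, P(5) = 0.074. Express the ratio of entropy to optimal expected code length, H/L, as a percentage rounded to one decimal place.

Entropy H = −Σ p log₂ p ≈ 2.4772 bits.
Huffman merges: 37/500+103/1000→177/1000; 77/500+177/1000→331/1000; 211/1000+53/250→423/1000; 123/500+331/1000→577/1000; 423/1000+577/1000→1. L = 627/250 ≈ 2.5080.
Efficiency = H/L = 2.4772/2.5080 = 98.8%.

98.8%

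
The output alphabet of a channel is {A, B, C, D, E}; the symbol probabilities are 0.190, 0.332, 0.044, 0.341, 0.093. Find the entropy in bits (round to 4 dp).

2.0296 bits

H = −Σ pᵢ log₂ pᵢ.
−0.190·log₂(0.190) = 0.4552
−0.332·log₂(0.332) = 0.5281
−0.044·log₂(0.044) = 0.1983
−0.341·log₂(0.341) = 0.5293
−0.093·log₂(0.093) = 0.3187
Sum ≈ 2.0296 → 2.0296 bits.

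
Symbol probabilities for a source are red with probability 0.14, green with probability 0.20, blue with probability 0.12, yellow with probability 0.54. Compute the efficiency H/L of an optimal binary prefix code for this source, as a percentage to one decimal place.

99.3%

Entropy H = −Σ p log₂ p ≈ 1.7086 bits.
Huffman merges: 3/25+7/50→13/50; 1/5+13/50→23/50; 23/50+27/50→1. L = 43/25 ≈ 1.7200.
Efficiency = H/L = 1.7086/1.7200 = 99.3%.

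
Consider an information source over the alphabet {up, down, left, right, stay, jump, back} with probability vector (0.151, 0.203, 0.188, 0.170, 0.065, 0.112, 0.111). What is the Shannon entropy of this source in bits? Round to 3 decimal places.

H = −Σ pᵢ log₂ pᵢ.
−0.151·log₂(0.151) = 0.4118
−0.203·log₂(0.203) = 0.4670
−0.188·log₂(0.188) = 0.4533
−0.170·log₂(0.170) = 0.4346
−0.065·log₂(0.065) = 0.2563
−0.112·log₂(0.112) = 0.3537
−0.111·log₂(0.111) = 0.3520
Sum ≈ 2.7288 → 2.729 bits.

2.729 bits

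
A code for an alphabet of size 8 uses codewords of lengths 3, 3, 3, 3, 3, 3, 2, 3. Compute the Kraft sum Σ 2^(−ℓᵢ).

1.125

With common denominator 2^3 = 8: Σ 2^(−ℓᵢ) = 1/8 + 1/8 + 1/8 + 1/8 + 1/8 + 1/8 + 2/8 + 1/8 = 9/8 = 1.125.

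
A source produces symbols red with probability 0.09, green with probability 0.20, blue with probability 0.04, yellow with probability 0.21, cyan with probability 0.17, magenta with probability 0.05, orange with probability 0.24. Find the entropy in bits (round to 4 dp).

2.5804 bits

H = −Σ pᵢ log₂ pᵢ.
−0.09·log₂(0.09) = 0.3127
−0.20·log₂(0.20) = 0.4644
−0.04·log₂(0.04) = 0.1858
−0.21·log₂(0.21) = 0.4728
−0.17·log₂(0.17) = 0.4346
−0.05·log₂(0.05) = 0.2161
−0.24·log₂(0.24) = 0.4941
Sum ≈ 2.5804 → 2.5804 bits.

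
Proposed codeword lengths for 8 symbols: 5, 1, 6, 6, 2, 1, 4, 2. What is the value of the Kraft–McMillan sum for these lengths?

1.625

With common denominator 2^6 = 64: Σ 2^(−ℓᵢ) = 2/64 + 32/64 + 1/64 + 1/64 + 16/64 + 32/64 + 4/64 + 16/64 = 104/64 = 1.625.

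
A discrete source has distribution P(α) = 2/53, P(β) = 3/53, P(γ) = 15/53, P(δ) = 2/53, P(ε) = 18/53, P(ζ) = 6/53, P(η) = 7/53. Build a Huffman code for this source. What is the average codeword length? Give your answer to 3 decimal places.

Repeatedly combine the two least-probable nodes; the expected code length is the sum of the merged weights.
merge 2/53 + 2/53 → 4/53
merge 3/53 + 4/53 → 7/53
merge 6/53 + 7/53 → 13/53
merge 7/53 + 13/53 → 20/53
merge 15/53 + 18/53 → 33/53
merge 20/53 + 33/53 → 1
L = 4/53 + 7/53 + 13/53 + 20/53 + 33/53 + 1 = 130/53 ≈ 2.453 bits/symbol.

2.453 bits/symbol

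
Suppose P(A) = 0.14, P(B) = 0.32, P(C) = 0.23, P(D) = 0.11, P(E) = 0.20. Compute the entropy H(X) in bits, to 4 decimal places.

H = −Σ pᵢ log₂ pᵢ.
−0.14·log₂(0.14) = 0.3971
−0.32·log₂(0.32) = 0.5260
−0.23·log₂(0.23) = 0.4877
−0.11·log₂(0.11) = 0.3503
−0.20·log₂(0.20) = 0.4644
Sum ≈ 2.2255 → 2.2255 bits.

2.2255 bits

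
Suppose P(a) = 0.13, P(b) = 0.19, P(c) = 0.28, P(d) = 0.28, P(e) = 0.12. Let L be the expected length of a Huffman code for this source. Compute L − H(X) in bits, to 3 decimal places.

Entropy H = −Σ p log₂ p ≈ 2.2334 bits.
Huffman merges: 3/25+13/100→1/4; 19/100+1/4→11/25; 7/25+7/25→14/25; 11/25+14/25→1. L = 9/4 ≈ 2.2500.
L − H = 2.2500 − 2.2334 = 0.017 bits.

0.017 bits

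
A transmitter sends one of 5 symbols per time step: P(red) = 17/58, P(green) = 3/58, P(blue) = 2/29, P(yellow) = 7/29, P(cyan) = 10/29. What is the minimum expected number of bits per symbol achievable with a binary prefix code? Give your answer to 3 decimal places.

2.121 bits/symbol

Repeatedly combine the two least-probable nodes; the expected code length is the sum of the merged weights.
merge 3/58 + 2/29 → 7/58
merge 7/58 + 7/29 → 21/58
merge 17/58 + 10/29 → 37/58
merge 21/58 + 37/58 → 1
L = 7/58 + 21/58 + 37/58 + 1 = 123/58 ≈ 2.121 bits/symbol.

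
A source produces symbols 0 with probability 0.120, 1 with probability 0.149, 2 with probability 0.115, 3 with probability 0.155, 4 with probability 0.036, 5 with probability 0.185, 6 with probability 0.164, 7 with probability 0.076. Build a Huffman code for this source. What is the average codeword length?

Repeatedly combine the two least-probable nodes; the expected code length is the sum of the merged weights.
merge 9/250 + 19/250 → 14/125
merge 14/125 + 23/200 → 227/1000
merge 3/25 + 149/1000 → 269/1000
merge 31/200 + 41/250 → 319/1000
merge 37/200 + 227/1000 → 103/250
merge 269/1000 + 319/1000 → 147/250
merge 103/250 + 147/250 → 1
L = 14/125 + 227/1000 + 269/1000 + 319/1000 + 103/250 + 147/250 + 1 = 2927/1000 = 2.927 bits/symbol.

2.927 bits/symbol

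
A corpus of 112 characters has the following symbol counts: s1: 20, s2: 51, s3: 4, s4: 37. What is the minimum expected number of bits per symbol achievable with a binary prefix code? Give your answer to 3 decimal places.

1.759 bits/symbol

Probabilities are the counts divided by 112.
Repeatedly combine the two least-probable nodes; the expected code length is the sum of the merged weights.
merge 1/28 + 5/28 → 3/14
merge 3/14 + 37/112 → 61/112
merge 51/112 + 61/112 → 1
L = 3/14 + 61/112 + 1 = 197/112 ≈ 1.759 bits/symbol.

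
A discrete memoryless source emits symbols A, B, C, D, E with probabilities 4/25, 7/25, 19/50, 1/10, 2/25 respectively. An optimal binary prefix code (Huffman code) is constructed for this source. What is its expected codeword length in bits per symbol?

Repeatedly combine the two least-probable nodes; the expected code length is the sum of the merged weights.
merge 2/25 + 1/10 → 9/50
merge 4/25 + 9/50 → 17/50
merge 7/25 + 17/50 → 31/50
merge 19/50 + 31/50 → 1
L = 9/50 + 17/50 + 31/50 + 1 = 107/50 = 2.14 bits/symbol.

2.14 bits/symbol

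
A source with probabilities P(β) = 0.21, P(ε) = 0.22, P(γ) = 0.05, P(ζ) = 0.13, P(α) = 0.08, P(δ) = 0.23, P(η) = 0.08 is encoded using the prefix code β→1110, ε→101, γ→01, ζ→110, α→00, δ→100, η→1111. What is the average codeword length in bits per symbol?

3.16 bits/symbol

L̄ = Σ pᵢ·ℓᵢ = 0.21·4 + 0.22·3 + 0.05·2 + 0.13·3 + 0.08·2 + 0.23·3 + 0.08·4 = 3.16 bits/symbol.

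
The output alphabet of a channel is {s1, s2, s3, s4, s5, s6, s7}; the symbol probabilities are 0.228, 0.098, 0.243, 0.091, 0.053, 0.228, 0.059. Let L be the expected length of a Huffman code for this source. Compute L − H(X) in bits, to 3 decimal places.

0.025 bits

Entropy H = −Σ p log₂ p ≈ 2.5772 bits.
Huffman merges: 53/1000+59/1000→14/125; 91/1000+49/500→189/1000; 14/125+189/1000→301/1000; 57/250+57/250→57/125; 243/1000+301/1000→68/125; 57/125+68/125→1. L = 1301/500 ≈ 2.6020.
L − H = 2.6020 − 2.5772 = 0.025 bits.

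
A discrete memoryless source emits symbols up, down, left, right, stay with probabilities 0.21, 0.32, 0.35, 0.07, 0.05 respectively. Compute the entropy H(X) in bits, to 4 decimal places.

H = −Σ pᵢ log₂ pᵢ.
−0.21·log₂(0.21) = 0.4728
−0.32·log₂(0.32) = 0.5260
−0.35·log₂(0.35) = 0.5301
−0.07·log₂(0.07) = 0.2686
−0.05·log₂(0.05) = 0.2161
Sum ≈ 2.0136 → 2.0136 bits.

2.0136 bits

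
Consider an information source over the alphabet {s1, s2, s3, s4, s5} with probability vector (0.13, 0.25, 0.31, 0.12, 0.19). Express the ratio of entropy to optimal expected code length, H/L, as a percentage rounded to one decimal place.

99.1%

Entropy H = −Σ p log₂ p ≈ 2.2287 bits.
Huffman merges: 3/25+13/100→1/4; 19/100+1/4→11/25; 1/4+31/100→14/25; 11/25+14/25→1. L = 9/4 ≈ 2.2500.
Efficiency = H/L = 2.2287/2.2500 = 99.1%.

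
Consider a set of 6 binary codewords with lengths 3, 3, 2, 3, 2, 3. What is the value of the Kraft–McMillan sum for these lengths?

With common denominator 2^3 = 8: Σ 2^(−ℓᵢ) = 1/8 + 1/8 + 2/8 + 1/8 + 2/8 + 1/8 = 8/8 = 1.

1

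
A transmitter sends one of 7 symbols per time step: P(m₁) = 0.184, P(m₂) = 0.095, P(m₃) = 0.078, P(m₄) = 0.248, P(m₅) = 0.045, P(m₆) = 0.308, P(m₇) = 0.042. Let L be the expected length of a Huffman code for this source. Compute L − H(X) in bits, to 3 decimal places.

0.037 bits

Entropy H = −Σ p log₂ p ≈ 2.4746 bits.
Huffman merges: 21/500+9/200→87/1000; 39/500+87/1000→33/200; 19/200+33/200→13/50; 23/125+31/125→54/125; 13/50+77/250→71/125; 54/125+71/125→1. L = 314/125 ≈ 2.5120.
L − H = 2.5120 − 2.4746 = 0.037 bits.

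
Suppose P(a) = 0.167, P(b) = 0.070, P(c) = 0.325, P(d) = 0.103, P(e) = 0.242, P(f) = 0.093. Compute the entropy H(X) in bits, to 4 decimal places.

H = −Σ pᵢ log₂ pᵢ.
−0.167·log₂(0.167) = 0.4312
−0.070·log₂(0.070) = 0.2686
−0.325·log₂(0.325) = 0.5270
−0.103·log₂(0.103) = 0.3378
−0.242·log₂(0.242) = 0.4954
−0.093·log₂(0.093) = 0.3187
Sum ≈ 2.3785 → 2.3785 bits.

2.3785 bits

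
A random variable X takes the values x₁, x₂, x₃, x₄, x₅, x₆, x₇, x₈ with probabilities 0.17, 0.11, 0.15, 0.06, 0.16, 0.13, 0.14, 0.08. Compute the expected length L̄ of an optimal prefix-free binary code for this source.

Repeatedly combine the two least-probable nodes; the expected code length is the sum of the merged weights.
merge 3/50 + 2/25 → 7/50
merge 11/100 + 13/100 → 6/25
merge 7/50 + 7/50 → 7/25
merge 3/20 + 4/25 → 31/100
merge 17/100 + 6/25 → 41/100
merge 7/25 + 31/100 → 59/100
merge 41/100 + 59/100 → 1
L = 7/50 + 6/25 + 7/25 + 31/100 + 41/100 + 59/100 + 1 = 297/100 = 2.97 bits/symbol.

2.97 bits/symbol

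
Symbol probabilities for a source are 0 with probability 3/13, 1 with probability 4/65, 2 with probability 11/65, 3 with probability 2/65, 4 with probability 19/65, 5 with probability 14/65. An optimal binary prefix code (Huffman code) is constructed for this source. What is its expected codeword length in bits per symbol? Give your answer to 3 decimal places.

Repeatedly combine the two least-probable nodes; the expected code length is the sum of the merged weights.
merge 2/65 + 4/65 → 6/65
merge 6/65 + 11/65 → 17/65
merge 14/65 + 3/13 → 29/65
merge 17/65 + 19/65 → 36/65
merge 29/65 + 36/65 → 1
L = 6/65 + 17/65 + 29/65 + 36/65 + 1 = 153/65 ≈ 2.354 bits/symbol.

2.354 bits/symbol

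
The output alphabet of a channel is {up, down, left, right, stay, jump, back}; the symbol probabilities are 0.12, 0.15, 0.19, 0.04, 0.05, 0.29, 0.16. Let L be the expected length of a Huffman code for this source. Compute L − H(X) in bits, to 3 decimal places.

0.034 bits

Entropy H = −Σ p log₂ p ≈ 2.5756 bits.
Huffman merges: 1/25+1/20→9/100; 9/100+3/25→21/100; 3/20+4/25→31/100; 19/100+21/100→2/5; 29/100+31/100→3/5; 2/5+3/5→1. L = 261/100 ≈ 2.6100.
L − H = 2.6100 − 2.5756 = 0.034 bits.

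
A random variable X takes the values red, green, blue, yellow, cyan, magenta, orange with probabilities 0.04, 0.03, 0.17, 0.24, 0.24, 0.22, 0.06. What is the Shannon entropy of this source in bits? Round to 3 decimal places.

2.484 bits

H = −Σ pᵢ log₂ pᵢ.
−0.04·log₂(0.04) = 0.1858
−0.03·log₂(0.03) = 0.1518
−0.17·log₂(0.17) = 0.4346
−0.24·log₂(0.24) = 0.4941
−0.24·log₂(0.24) = 0.4941
−0.22·log₂(0.22) = 0.4806
−0.06·log₂(0.06) = 0.2435
Sum ≈ 2.4845 → 2.484 bits.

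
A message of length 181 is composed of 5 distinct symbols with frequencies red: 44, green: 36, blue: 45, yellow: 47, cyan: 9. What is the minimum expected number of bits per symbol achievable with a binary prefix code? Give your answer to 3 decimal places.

2.249 bits/symbol

Probabilities are the counts divided by 181.
Repeatedly combine the two least-probable nodes; the expected code length is the sum of the merged weights.
merge 9/181 + 36/181 → 45/181
merge 44/181 + 45/181 → 89/181
merge 45/181 + 47/181 → 92/181
merge 89/181 + 92/181 → 1
L = 45/181 + 89/181 + 92/181 + 1 = 407/181 ≈ 2.249 bits/symbol.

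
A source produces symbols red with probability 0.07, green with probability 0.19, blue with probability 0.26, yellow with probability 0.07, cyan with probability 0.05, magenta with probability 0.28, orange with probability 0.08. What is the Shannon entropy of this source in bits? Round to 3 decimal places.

H = −Σ pᵢ log₂ pᵢ.
−0.07·log₂(0.07) = 0.2686
−0.19·log₂(0.19) = 0.4552
−0.26·log₂(0.26) = 0.5053
−0.07·log₂(0.07) = 0.2686
−0.05·log₂(0.05) = 0.2161
−0.28·log₂(0.28) = 0.5142
−0.08·log₂(0.08) = 0.2915
Sum ≈ 2.5195 → 2.519 bits.

2.519 bits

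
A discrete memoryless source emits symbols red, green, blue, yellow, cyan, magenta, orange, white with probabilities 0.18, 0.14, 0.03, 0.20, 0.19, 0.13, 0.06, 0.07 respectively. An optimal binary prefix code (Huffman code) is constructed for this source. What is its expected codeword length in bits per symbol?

2.86 bits/symbol

Repeatedly combine the two least-probable nodes; the expected code length is the sum of the merged weights.
merge 3/100 + 3/50 → 9/100
merge 7/100 + 9/100 → 4/25
merge 13/100 + 7/50 → 27/100
merge 4/25 + 9/50 → 17/50
merge 19/100 + 1/5 → 39/100
merge 27/100 + 17/50 → 61/100
merge 39/100 + 61/100 → 1
L = 9/100 + 4/25 + 27/100 + 17/50 + 39/100 + 61/100 + 1 = 143/50 = 2.86 bits/symbol.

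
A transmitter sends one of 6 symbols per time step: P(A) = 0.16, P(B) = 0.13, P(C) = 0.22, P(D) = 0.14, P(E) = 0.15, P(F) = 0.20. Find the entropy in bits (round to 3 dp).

2.558 bits

H = −Σ pᵢ log₂ pᵢ.
−0.16·log₂(0.16) = 0.4230
−0.13·log₂(0.13) = 0.3826
−0.22·log₂(0.22) = 0.4806
−0.14·log₂(0.14) = 0.3971
−0.15·log₂(0.15) = 0.4105
−0.20·log₂(0.20) = 0.4644
Sum ≈ 2.5583 → 2.558 bits.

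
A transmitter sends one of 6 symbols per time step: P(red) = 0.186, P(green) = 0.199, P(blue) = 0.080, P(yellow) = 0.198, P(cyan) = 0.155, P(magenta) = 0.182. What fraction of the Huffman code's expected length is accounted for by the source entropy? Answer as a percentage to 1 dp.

97.3%

Entropy H = −Σ p log₂ p ≈ 2.5332 bits.
Huffman merges: 2/25+31/200→47/200; 91/500+93/500→46/125; 99/500+199/1000→397/1000; 47/200+46/125→603/1000; 397/1000+603/1000→1. L = 2603/1000 ≈ 2.6030.
Efficiency = H/L = 2.5332/2.6030 = 97.3%.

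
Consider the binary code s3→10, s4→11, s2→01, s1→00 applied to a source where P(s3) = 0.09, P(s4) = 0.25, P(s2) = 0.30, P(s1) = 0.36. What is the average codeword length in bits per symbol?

2 bits/symbol

L̄ = Σ pᵢ·ℓᵢ = 0.09·2 + 0.25·2 + 0.30·2 + 0.36·2 = 2 bits/symbol.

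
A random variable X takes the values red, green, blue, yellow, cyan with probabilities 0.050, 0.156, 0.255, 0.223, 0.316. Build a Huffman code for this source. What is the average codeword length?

2.206 bits/symbol

Repeatedly combine the two least-probable nodes; the expected code length is the sum of the merged weights.
merge 1/20 + 39/250 → 103/500
merge 103/500 + 223/1000 → 429/1000
merge 51/200 + 79/250 → 571/1000
merge 429/1000 + 571/1000 → 1
L = 103/500 + 429/1000 + 571/1000 + 1 = 1103/500 = 2.206 bits/symbol.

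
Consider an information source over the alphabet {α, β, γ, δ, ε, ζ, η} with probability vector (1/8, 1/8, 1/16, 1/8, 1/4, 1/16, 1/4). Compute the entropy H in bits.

2.625 bits

Each probability is a power of 1/2, so log₂(1/p) is an integer.
H = Σ p·log₂(1/p) = 1/8·3 + 1/8·3 + 1/16·4 + 1/8·3 + 1/4·2 + 1/16·4 + 1/4·2 = 2.625 bits.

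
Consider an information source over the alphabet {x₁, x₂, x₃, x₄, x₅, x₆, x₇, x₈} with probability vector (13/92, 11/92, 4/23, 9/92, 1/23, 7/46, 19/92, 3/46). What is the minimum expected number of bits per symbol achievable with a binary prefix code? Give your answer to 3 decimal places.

2.902 bits/symbol

Repeatedly combine the two least-probable nodes; the expected code length is the sum of the merged weights.
merge 1/23 + 3/46 → 5/46
merge 9/92 + 5/46 → 19/92
merge 11/92 + 13/92 → 6/23
merge 7/46 + 4/23 → 15/46
merge 19/92 + 19/92 → 19/46
merge 6/23 + 15/46 → 27/46
merge 19/46 + 27/46 → 1
L = 5/46 + 19/92 + 6/23 + 15/46 + 19/46 + 27/46 + 1 = 267/92 ≈ 2.902 bits/symbol.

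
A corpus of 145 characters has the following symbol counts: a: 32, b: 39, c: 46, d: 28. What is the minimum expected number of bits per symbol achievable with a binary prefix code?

2 bits/symbol

Probabilities are the counts divided by 145.
Repeatedly combine the two least-probable nodes; the expected code length is the sum of the merged weights.
merge 28/145 + 32/145 → 12/29
merge 39/145 + 46/145 → 17/29
merge 12/29 + 17/29 → 1
L = 12/29 + 17/29 + 1 = 2 bits/symbol.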